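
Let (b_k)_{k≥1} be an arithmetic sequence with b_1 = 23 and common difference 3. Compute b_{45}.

155

b_k = 23 + (k - 1)·3.
b_{45} = 23 + 44·3 = 155.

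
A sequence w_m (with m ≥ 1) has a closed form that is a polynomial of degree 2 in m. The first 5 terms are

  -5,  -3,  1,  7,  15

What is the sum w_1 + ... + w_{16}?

1st diffs: 2, 4, 6, 8.
2nd diffs: 2, 2, 2 (constant).
So w_m = m^2 - m - 5.
Continuing: …, 25, 37, 51, 67, …, w_{16} = 235.
Summing m = 1..16 (16 terms) gives 1280.

1280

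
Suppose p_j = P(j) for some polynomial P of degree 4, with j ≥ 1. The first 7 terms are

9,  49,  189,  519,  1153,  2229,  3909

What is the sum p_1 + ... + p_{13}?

1st diffs: 40, 140, 330, 634, 1076, 1680.
2nd diffs: 100, 190, 304, 442, 604.
3rd diffs: 90, 114, 138, 162.
4th diffs: 24, 24, 24 (constant).
Newton forward-difference form: p_j = 9 + 40·C(j-1,1) + 100·C(j-1,2) + 90·C(j-1,3) + 24·C(j-1,4).
Continuing: …, 6379, 9849, 14553, 20749, …, p_{13} = 38769.
Summing j = 1..13 (13 terms) gives 127075.

127075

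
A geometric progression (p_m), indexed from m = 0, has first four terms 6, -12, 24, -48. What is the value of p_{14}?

Common ratio r = -2.
p_m = 6·(-2)^(m-0).
p_{14} = 6·(-2)^14 = 98304.

98304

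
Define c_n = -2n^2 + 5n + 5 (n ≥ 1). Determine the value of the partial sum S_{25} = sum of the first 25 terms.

Over n = 1..25: Σn = 325, Σn² = 5525.
Total = (-2)·5525 + (5)·325 + (5)·25 = -9300.

-9300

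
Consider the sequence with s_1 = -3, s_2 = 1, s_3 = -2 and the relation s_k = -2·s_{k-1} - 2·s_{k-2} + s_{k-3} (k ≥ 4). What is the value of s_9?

Step forward from the initial values:
s_4 = -1;  s_5 = 7;  s_6 = -14;  s_7 = 13;  s_8 = 9;  s_9 = -58.

-58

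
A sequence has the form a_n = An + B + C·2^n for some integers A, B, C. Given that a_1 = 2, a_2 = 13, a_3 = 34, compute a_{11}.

The three given values yield: A + B + 2C = 2; 2A + B + 4C = 13; 3A + B + 8C = 34.
Subtracting the first from the second: A + 2C = 11.
Subtracting the second from the third: A + 4C = 21.
Solving: C = 5, A = 1, then B = -9.
So a_n = 1·n + (-9) + 5·2^n; at n=11 this is 10242.

10242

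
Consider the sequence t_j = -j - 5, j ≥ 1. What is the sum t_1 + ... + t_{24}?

Over j = 1..24: Σj = 300.
Total = (-1)·300 + (-5)·24 = -420.

-420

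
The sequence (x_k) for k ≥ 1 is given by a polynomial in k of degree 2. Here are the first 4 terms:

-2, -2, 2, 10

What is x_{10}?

1st diffs: 0, 4, 8.
2nd diffs: 4, 4 (constant).
So x_k = 2k^2 - 6k + 2.
Evaluating at k = 10 gives x_{10} = 142.

142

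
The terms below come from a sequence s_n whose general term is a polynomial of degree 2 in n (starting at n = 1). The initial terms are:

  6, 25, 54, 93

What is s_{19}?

1878

1st diffs: 19, 29, 39.
2nd diffs: 10, 10 (constant).
So s_n = 5n^2 + 4n - 3.
Evaluating at n = 19 gives s_{19} = 1878.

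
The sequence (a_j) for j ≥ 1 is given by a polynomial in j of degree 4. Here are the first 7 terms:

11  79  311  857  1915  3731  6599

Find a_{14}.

1st diffs: 68, 232, 546, 1058, 1816, 2868.
2nd diffs: 164, 314, 512, 758, 1052.
3rd diffs: 150, 198, 246, 294.
4th diffs: 48, 48, 48 (constant).
Newton forward-difference form: a_j = 11 + 68·C(j-1,1) + 164·C(j-1,2) + 150·C(j-1,3) + 48·C(j-1,4).
At j = 14: j-1 = 13, so a_{14} = 11 + 884 + 12792 + 42900 + 34320 = 90907.

90907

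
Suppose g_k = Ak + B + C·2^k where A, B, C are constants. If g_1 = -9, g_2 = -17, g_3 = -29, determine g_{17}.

-262213

Write the equations: A + B + 2C = -9; 2A + B + 4C = -17; 3A + B + 8C = -29.
Subtracting the first from the second: A + 2C = -8.
Subtracting the second from the third: A + 4C = -12.
Solving: C = -2, A = -4, then B = -1.
So g_k = -4·k + (-1) + (-2)·2^k; at k=17 this is -262213.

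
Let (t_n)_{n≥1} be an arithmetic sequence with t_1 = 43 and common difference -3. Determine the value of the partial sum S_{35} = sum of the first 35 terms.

t_n = 43 + (n - 1)·(-3).
t_{35} = -59; S = 35·(43 + (-59))/2 = -280.

-280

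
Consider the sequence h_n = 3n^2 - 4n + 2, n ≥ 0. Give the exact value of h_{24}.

1634

h_{24} = 3·24^2 - 4·24 + 2 = 1634.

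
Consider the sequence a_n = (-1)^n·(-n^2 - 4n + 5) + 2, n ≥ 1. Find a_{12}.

(-1)^12 = 1; -n^2 - 4n + 5 at n=12 is -187; so a_{12} = -185.

-185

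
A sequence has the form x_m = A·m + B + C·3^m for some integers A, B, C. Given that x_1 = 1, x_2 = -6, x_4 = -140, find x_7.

Plug in m = 1, 2, 4: A + B + 3C = 1; 2A + B + 9C = -6; 4A + B + 81C = -140.
Subtracting the first from the second: A + 6C = -7.
Subtracting the second from the third: 2A + 72C = -134.
Solving: C = -2, A = 5, then B = 2.
Therefore x_7 = 35 + 2 + (-2)·2187 = -4337.

-4337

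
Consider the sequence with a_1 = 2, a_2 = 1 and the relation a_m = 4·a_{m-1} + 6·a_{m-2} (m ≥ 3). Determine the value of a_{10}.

Compute successive terms:
a_3 = 16, a_4 = 70, a_5 = 376, a_6 = 1924, a_7 = 9952, a_8 = 51352, a_9 = 265120, a_{10} = 1368592.

1368592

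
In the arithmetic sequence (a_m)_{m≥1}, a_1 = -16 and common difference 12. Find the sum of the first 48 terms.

a_m = -16 + (m - 1)·12.
a_{48} = 548; S = 48·(-16 + 548)/2 = 12768.

12768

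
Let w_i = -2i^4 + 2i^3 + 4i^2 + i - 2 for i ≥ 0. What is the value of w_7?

w_7 = -2·7^4 + 2·7^3 + 4·7^2 + 1·7 - 2 = -3915.

-3915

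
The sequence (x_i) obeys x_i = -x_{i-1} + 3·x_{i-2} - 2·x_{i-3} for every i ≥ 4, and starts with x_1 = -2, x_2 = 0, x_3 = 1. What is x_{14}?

Applying the relation repeatedly:
x_4 = 3; x_5 = 0; x_6 = 7; …; x_{11} = -544; x_{12} = 1363; x_{13} = -3425; x_{14} = 8602.

8602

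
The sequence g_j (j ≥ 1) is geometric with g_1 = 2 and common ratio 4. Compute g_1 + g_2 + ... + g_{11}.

g_j = 2·4^(j-1).
S = 2·(4^11 - 1)/(4 - 1) = 2·(4194304 - 1)/(3) = 2796202.

2796202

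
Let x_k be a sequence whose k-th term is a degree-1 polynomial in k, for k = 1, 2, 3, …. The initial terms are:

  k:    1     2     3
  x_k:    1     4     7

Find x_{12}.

1st diffs: 3, 3 (constant).
So x_k = 3k - 2.
Evaluating at k = 12 gives x_{12} = 34.

34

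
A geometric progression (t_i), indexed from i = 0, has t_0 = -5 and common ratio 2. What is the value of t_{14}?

t_i = (-5)·2^(i-0).
t_{14} = (-5)·2^14 = -81920.

-81920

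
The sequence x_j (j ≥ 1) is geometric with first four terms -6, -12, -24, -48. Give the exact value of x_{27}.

-402653184

Common ratio r = 2.
x_j = (-6)·2^(j-1).
x_{27} = (-6)·2^26 = -402653184.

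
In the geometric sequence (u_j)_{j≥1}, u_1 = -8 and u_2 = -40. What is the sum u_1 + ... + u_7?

Common ratio r = 5.
u_j = (-8)·5^(j-1).
S = (-8)·(5^7 - 1)/(5 - 1) = (-8)·(78125 - 1)/(4) = -156248.

-156248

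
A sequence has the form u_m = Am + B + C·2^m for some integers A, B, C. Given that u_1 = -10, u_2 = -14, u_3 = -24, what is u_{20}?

Plug in m = 1, 2, 3: A + B + 2C = -10; 2A + B + 4C = -14; 3A + B + 8C = -24.
Subtracting the first from the second: A + 2C = -4.
Subtracting the second from the third: A + 4C = -10.
Solving: C = -3, A = 2, then B = -6.
Hence u_{20} = 2·20 + (-6) + (-3)·1048576 = -3145694.

-3145694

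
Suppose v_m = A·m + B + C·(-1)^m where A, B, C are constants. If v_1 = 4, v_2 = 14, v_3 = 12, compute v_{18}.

At m = 1, 2, 3: A + B - C = 4; 2A + B + C = 14; 3A + B - C = 12.
Subtracting the first from the second: A + 2C = 10.
Subtracting the second from the third: A - 2C = -2.
Solving: C = 3, A = 4, then B = 3.
Hence v_{18} = 4·18 + 3 + 3·1 = 78.

78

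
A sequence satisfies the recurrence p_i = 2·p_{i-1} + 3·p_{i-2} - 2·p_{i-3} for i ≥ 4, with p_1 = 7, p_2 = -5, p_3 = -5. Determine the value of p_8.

-2087

Compute successive terms:
p_4 = -39  p_5 = -83  p_6 = -273  p_7 = -717  p_8 = -2087.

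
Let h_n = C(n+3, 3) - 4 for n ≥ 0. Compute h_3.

C(6, 3) = 20, so h_3 = 16.

16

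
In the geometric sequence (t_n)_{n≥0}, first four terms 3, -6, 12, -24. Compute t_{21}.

-6291456

Common ratio r = -2.
t_n = 3·(-2)^(n-0).
t_{21} = 3·(-2)^21 = -6291456.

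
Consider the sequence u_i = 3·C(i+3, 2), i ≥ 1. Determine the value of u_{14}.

C(17, 2) = 136, so u_{14} = 408.

408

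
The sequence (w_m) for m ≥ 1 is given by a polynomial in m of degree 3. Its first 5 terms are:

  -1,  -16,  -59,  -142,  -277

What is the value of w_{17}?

-10321

1st diffs: -15, -43, -83, -135.
2nd diffs: -28, -40, -52.
3rd diffs: -12, -12 (constant).
Newton forward-difference form: w_m = -1 + (-15)·C(m-1,1) + (-28)·C(m-1,2) + (-12)·C(m-1,3).
At m = 17: m-1 = 16, so w_{17} = -1 - 240 - 3360 - 6720 = -10321.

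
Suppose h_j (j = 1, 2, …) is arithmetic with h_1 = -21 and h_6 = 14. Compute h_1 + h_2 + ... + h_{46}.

6279

Common difference d = (14 - (-21)) / (6 - 1) = 7.
h_j = -21 + (j - 1)·7.
h_{46} = 294; S = 46·(-21 + 294)/2 = 6279.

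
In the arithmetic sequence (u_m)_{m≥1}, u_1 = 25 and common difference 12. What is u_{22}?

u_m = 25 + (m - 1)·12.
u_{22} = 25 + 21·12 = 277.

277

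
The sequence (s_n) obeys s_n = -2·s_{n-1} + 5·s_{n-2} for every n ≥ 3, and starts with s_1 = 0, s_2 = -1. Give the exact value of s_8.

Iterate the recurrence:
s_3 = 2, s_4 = -9, s_5 = 28, s_6 = -101, s_7 = 342, s_8 = -1189.

-1189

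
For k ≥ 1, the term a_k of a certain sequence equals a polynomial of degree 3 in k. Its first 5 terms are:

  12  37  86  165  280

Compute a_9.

1220

1st diffs: 25, 49, 79, 115.
2nd diffs: 24, 30, 36.
3rd diffs: 6, 6 (constant).
Newton forward-difference form: a_k = 12 + 25·C(k-1,1) + 24·C(k-1,2) + 6·C(k-1,3).
At k = 9: k-1 = 8, so a_9 = 12 + 200 + 672 + 336 = 1220.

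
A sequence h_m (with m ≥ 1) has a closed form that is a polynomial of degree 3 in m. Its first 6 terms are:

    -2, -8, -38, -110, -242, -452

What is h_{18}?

-15608

1st diffs: -6, -30, -72, -132, -210.
2nd diffs: -24, -42, -60, -78.
3rd diffs: -18, -18, -18 (constant).
Newton forward-difference form: h_m = -2 + (-6)·C(m-1,1) + (-24)·C(m-1,2) + (-18)·C(m-1,3).
At m = 18: m-1 = 17, so h_{18} = -2 - 102 - 3264 - 12240 = -15608.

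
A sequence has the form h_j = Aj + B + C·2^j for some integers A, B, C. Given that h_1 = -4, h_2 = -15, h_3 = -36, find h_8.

At j = 1, 2, 3: A + B + 2C = -4; 2A + B + 4C = -15; 3A + B + 8C = -36.
Subtracting the first from the second: A + 2C = -11.
Subtracting the second from the third: A + 4C = -21.
Solving: C = -5, A = -1, then B = 7.
So h_j = -1·j + 7 + (-5)·2^j; at j=8 this is -1281.

-1281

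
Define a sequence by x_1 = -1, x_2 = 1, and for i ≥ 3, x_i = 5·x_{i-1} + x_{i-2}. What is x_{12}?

11094726

Step forward from the initial values:
x_3 = 4, x_4 = 21, x_5 = 109, x_6 = 566, x_7 = 2939, x_8 = 15261, x_9 = 79244, x_{10} = 411481, x_{11} = 2136649, x_{12} = 11094726.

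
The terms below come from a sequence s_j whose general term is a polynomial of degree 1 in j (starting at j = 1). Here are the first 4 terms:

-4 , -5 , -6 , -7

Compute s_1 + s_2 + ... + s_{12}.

1st diffs: -1, -1, -1 (constant).
So s_j = -j - 3.
Continuing: …, -8, -9, -10, -11, …, s_{12} = -15.
Summing j = 1..12 (12 terms) gives -114.

-114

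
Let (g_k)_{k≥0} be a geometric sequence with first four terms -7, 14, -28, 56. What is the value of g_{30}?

Common ratio r = -2.
g_k = (-7)·(-2)^(k-0).
g_{30} = (-7)·(-2)^30 = -7516192768.

-7516192768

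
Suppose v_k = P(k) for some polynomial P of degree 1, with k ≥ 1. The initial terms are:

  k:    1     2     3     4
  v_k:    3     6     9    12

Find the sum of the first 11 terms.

1st diffs: 3, 3, 3 (constant).
So v_k = 3k.
Continuing: …, 15, 18, 21, 24, …, v_{11} = 33.
Summing k = 1..11 (11 terms) gives 198.

198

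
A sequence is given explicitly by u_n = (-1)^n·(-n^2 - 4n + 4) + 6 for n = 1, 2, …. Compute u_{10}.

(-1)^10 = 1; -n^2 - 4n + 4 at n=10 is -136; so u_{10} = -130.

-130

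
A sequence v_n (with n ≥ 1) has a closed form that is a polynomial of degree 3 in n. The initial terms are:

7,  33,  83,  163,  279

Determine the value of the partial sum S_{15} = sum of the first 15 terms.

21945

1st diffs: 26, 50, 80, 116.
2nd diffs: 24, 30, 36.
3rd diffs: 6, 6 (constant).
Newton forward-difference form: v_n = 7 + 26·C(n-1,1) + 24·C(n-1,2) + 6·C(n-1,3).
Continuing: …, 437, 643, 903, 1223, …, v_{15} = 4739.
Summing n = 1..15 (15 terms) gives 21945.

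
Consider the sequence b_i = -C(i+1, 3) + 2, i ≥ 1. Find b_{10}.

-163

C(11, 3) = 165, so b_{10} = -163.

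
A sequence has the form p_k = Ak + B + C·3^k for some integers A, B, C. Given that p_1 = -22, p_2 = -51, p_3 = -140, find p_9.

-98414

At k = 1, 2, 3: A + B + 3C = -22; 2A + B + 9C = -51; 3A + B + 27C = -140.
Subtracting the first from the second: A + 6C = -29.
Subtracting the second from the third: A + 18C = -89.
Solving: C = -5, A = 1, then B = -8.
Therefore p_9 = 9 + (-8) + (-5)·19683 = -98414.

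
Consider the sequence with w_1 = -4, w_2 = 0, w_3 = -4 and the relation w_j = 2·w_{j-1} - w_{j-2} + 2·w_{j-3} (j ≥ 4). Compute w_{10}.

-816

Iterate the recurrence:
w_4 = -16, w_5 = -28, w_6 = -48, w_7 = -100, w_8 = -208, w_9 = -412, w_{10} = -816.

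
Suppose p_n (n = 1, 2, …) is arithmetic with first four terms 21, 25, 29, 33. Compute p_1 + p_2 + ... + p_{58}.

7830

Common difference d = 4.
p_n = 21 + (n - 1)·4.
p_{58} = 249; S = 58·(21 + 249)/2 = 7830.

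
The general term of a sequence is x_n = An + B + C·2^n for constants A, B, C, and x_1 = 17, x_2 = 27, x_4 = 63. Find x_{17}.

The three given values yield: A + B + 2C = 17; 2A + B + 4C = 27; 4A + B + 16C = 63.
Subtracting the first from the second: A + 2C = 10.
Subtracting the second from the third: 2A + 12C = 36.
Solving: C = 2, A = 6, then B = 7.
Hence x_{17} = 6·17 + 7 + 2·131072 = 262253.

262253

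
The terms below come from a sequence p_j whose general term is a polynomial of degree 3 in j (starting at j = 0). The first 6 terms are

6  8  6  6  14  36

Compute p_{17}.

3576

1st diffs: 2, -2, 0, 8, 22.
2nd diffs: -4, 2, 8, 14.
3rd diffs: 6, 6, 6 (constant).
Newton forward-difference form: p_j = 6 + 2·C(j,1) + (-4)·C(j,2) + 6·C(j,3).
At j = 17: j = 17, so p_{17} = 6 + 34 - 544 + 4080 = 3576.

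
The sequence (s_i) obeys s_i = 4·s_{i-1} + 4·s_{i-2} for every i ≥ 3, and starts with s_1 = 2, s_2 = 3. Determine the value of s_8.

Compute successive terms:
s_3 = 20; s_4 = 92; s_5 = 448; s_6 = 2160; s_7 = 10432; s_8 = 50368.

50368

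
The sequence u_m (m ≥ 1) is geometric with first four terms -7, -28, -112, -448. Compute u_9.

-458752

Common ratio r = 4.
u_m = (-7)·4^(m-1).
u_9 = (-7)·4^8 = -458752.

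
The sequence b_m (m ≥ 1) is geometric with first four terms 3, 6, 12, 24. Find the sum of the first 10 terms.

3069

Common ratio r = 2.
b_m = 3·2^(m-1).
S = 3·(2^10 - 1)/(2 - 1) = 3·(1024 - 1)/(1) = 3069.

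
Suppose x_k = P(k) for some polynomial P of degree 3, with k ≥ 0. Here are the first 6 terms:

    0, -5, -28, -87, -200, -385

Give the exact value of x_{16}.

-12320

1st diffs: -5, -23, -59, -113, -185.
2nd diffs: -18, -36, -54, -72.
3rd diffs: -18, -18, -18 (constant).
Newton forward-difference form: x_k = (-5)·C(k,1) + (-18)·C(k,2) + (-18)·C(k,3).
At k = 16: k = 16, so x_{16} = -80 - 2160 - 10080 = -12320.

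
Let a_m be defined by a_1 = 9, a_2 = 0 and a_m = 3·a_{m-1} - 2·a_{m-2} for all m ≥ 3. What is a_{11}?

-9198

Step forward from the initial values:
a_3 = -18; a_4 = -54; a_5 = -126; a_6 = -270; a_7 = -558; a_8 = -1134; a_9 = -2286; a_{10} = -4590; a_{11} = -9198.
(Characteristic roots are 2 and 1.)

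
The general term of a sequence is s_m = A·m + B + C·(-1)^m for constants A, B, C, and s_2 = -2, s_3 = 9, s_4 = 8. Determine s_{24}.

108

Write the equations: 2A + B + C = -2; 3A + B - C = 9; 4A + B + C = 8.
Subtracting the first from the second: A - 2C = 11.
Subtracting the second from the third: A + 2C = -1.
Solving: C = -3, A = 5, then B = -9.
Hence s_{24} = 5·24 + (-9) + (-3)·1 = 108.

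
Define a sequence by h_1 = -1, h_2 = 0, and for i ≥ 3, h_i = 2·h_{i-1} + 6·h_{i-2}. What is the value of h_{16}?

-83096832

Compute successive terms:
h_3 = -6;  h_4 = -12;  h_5 = -60;  …;  h_{13} = -1715136;  h_{14} = -6251520;  h_{15} = -22793856;  h_{16} = -83096832.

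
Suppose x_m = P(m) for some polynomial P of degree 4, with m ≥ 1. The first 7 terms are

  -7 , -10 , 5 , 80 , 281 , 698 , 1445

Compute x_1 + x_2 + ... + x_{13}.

1st diffs: -3, 15, 75, 201, 417, 747.
2nd diffs: 18, 60, 126, 216, 330.
3rd diffs: 42, 66, 90, 114.
4th diffs: 24, 24, 24 (constant).
So x_m = m^4 - 3m^3 + 2m^2 - 3m - 4.
Continuing: …, 2660, 4505, 7166, 10853, …, x_{13} = 22265.
Summing m = 1..13 (13 terms) gives 65741.

65741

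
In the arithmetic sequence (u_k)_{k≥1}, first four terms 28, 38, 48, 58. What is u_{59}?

608

Common difference d = 10.
u_k = 28 + (k - 1)·10.
u_{59} = 28 + 58·10 = 608.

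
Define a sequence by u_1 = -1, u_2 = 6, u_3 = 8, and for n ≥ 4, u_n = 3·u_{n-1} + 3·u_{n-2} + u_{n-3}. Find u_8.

8733

Iterate the recurrence:
u_4 = 41; u_5 = 153; u_6 = 590; u_7 = 2270; u_8 = 8733.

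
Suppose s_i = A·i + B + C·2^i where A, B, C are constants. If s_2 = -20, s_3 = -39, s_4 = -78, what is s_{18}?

-1310704

Plug in i = 2, 3, 4: 2A + B + 4C = -20; 3A + B + 8C = -39; 4A + B + 16C = -78.
Subtracting the first from the second: A + 4C = -19.
Subtracting the second from the third: A + 8C = -39.
Solving: C = -5, A = 1, then B = -2.
So s_i = 1·i + (-2) + (-5)·2^i; at i=18 this is -1310704.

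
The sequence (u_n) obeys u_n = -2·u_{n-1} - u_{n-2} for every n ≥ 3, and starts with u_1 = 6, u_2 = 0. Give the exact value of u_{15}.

Applying the relation repeatedly:
u_3 = -6;  u_4 = 12;  u_5 = -18;  …;  u_{12} = 60;  u_{13} = -66;  u_{14} = 72;  u_{15} = -78.
(Characteristic roots are -1 and -1.)

-78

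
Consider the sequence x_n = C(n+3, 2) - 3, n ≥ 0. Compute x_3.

12

C(6, 2) = 15, so x_3 = 12.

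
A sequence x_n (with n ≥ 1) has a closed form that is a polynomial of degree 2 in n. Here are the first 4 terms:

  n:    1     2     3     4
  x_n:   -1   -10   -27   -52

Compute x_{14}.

1st diffs: -9, -17, -25.
2nd diffs: -8, -8 (constant).
Newton forward-difference form: x_n = -1 + (-9)·C(n-1,1) + (-8)·C(n-1,2).
At n = 14: n-1 = 13, so x_{14} = -1 - 117 - 624 = -742.

-742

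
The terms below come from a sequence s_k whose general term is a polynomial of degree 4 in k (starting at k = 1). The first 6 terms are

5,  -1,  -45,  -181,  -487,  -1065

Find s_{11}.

-13285

1st diffs: -6, -44, -136, -306, -578.
2nd diffs: -38, -92, -170, -272.
3rd diffs: -54, -78, -102.
4th diffs: -24, -24 (constant).
Newton forward-difference form: s_k = 5 + (-6)·C(k-1,1) + (-38)·C(k-1,2) + (-54)·C(k-1,3) + (-24)·C(k-1,4).
At k = 11: k-1 = 10, so s_{11} = 5 - 60 - 1710 - 6480 - 5040 = -13285.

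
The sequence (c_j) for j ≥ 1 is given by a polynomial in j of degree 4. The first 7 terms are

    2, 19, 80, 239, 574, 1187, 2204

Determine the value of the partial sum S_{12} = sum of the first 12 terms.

1st diffs: 17, 61, 159, 335, 613, 1017.
2nd diffs: 44, 98, 176, 278, 404.
3rd diffs: 54, 78, 102, 126.
4th diffs: 24, 24, 24 (constant).
Newton forward-difference form: c_j = 2 + 17·C(j-1,1) + 44·C(j-1,2) + 54·C(j-1,3) + 24·C(j-1,4).
Continuing: …, 3775, 6074, 9299, 13672, …, c_{12} = 19439.
Summing j = 1..12 (12 terms) gives 56564.

56564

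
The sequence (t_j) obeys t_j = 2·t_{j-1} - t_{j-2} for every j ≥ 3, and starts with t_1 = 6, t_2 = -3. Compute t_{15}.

Step forward from the initial values:
t_3 = -12, t_4 = -21, t_5 = -30, …, t_{12} = -93, t_{13} = -102, t_{14} = -111, t_{15} = -120.
(Characteristic roots are 1 and 1.)

-120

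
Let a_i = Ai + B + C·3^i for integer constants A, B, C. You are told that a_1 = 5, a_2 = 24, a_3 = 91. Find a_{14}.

19131804

The three given values yield: A + B + 3C = 5; 2A + B + 9C = 24; 3A + B + 27C = 91.
Subtracting the first from the second: A + 6C = 19.
Subtracting the second from the third: A + 18C = 67.
Solving: C = 4, A = -5, then B = -2.
So a_i = -5·i + (-2) + 4·3^i; at i=14 this is 19131804.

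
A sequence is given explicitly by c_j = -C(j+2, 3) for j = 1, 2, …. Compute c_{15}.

-680

C(17, 3) = 680, so c_{15} = -680.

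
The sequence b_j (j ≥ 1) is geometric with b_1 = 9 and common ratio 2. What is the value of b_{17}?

589824

b_j = 9·2^(j-1).
b_{17} = 9·2^16 = 589824.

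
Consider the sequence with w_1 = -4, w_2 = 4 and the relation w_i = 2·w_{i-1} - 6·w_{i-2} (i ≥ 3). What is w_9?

Compute successive terms:
w_3 = 32; w_4 = 40; w_5 = -112; w_6 = -464; w_7 = -256; w_8 = 2272; w_9 = 6080.

6080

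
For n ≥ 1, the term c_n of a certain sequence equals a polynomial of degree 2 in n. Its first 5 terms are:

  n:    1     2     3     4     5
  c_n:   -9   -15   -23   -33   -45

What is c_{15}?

1st diffs: -6, -8, -10, -12.
2nd diffs: -2, -2, -2 (constant).
Newton forward-difference form: c_n = -9 + (-6)·C(n-1,1) + (-2)·C(n-1,2).
At n = 15: n-1 = 14, so c_{15} = -9 - 84 - 182 = -275.

-275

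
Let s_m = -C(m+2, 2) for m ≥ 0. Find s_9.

-55

C(11, 2) = 55, so s_9 = -55.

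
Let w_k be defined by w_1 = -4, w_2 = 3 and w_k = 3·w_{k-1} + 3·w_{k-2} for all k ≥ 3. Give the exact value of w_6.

-27

Step forward from the initial values:
w_3 = -3, w_4 = 0, w_5 = -9, w_6 = -27.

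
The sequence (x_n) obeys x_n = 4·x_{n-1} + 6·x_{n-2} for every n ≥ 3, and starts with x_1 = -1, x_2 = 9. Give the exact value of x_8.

Iterate the recurrence:
x_3 = 30; x_4 = 174; x_5 = 876; x_6 = 4548; x_7 = 23448; x_8 = 121080.

121080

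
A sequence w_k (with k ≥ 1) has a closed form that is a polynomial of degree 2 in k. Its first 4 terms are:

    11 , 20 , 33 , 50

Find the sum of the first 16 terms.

1st diffs: 9, 13, 17.
2nd diffs: 4, 4 (constant).
So w_k = 2k^2 + 3k + 6.
Continuing: …, 71, 96, 125, 158, …, w_{16} = 566.
Summing k = 1..16 (16 terms) gives 3496.

3496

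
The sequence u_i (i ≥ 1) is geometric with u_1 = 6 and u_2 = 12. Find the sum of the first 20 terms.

Common ratio r = 2.
u_i = 6·2^(i-1).
S = 6·(2^20 - 1)/(2 - 1) = 6·(1048576 - 1)/(1) = 6291450.

6291450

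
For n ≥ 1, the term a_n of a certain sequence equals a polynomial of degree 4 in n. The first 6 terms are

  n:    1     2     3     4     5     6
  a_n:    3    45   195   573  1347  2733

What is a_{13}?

57795

1st diffs: 42, 150, 378, 774, 1386.
2nd diffs: 108, 228, 396, 612.
3rd diffs: 120, 168, 216.
4th diffs: 48, 48 (constant).
Newton forward-difference form: a_n = 3 + 42·C(n-1,1) + 108·C(n-1,2) + 120·C(n-1,3) + 48·C(n-1,4).
At n = 13: n-1 = 12, so a_{13} = 3 + 504 + 7128 + 26400 + 23760 = 57795.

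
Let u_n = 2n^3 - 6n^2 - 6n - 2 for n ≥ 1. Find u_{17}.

7988

u_{17} = 2·17^3 - 6·17^2 - 6·17 - 2 = 7988.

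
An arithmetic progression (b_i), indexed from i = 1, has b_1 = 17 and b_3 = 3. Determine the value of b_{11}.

Common difference d = (3 - 17) / (3 - 1) = -7.
b_i = 17 + (i - 1)·(-7).
b_{11} = 17 + 10·(-7) = -53.

-53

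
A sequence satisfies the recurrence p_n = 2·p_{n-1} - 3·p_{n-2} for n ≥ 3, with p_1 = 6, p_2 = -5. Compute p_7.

p_3 = -28, p_4 = -41, p_5 = 2, p_6 = 127, p_7 = 248.

248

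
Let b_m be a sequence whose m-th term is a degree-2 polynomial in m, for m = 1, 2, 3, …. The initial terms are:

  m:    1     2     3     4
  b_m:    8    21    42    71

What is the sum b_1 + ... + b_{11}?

2123

1st diffs: 13, 21, 29.
2nd diffs: 8, 8 (constant).
Newton forward-difference form: b_m = 8 + 13·C(m-1,1) + 8·C(m-1,2).
Continuing: …, 108, 153, 206, 267, …, b_{11} = 498.
Summing m = 1..11 (11 terms) gives 2123.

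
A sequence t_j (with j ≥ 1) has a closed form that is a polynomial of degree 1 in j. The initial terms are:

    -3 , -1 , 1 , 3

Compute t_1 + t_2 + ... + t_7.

21

1st diffs: 2, 2, 2 (constant).
So t_j = 2j - 5.
Continuing: 5, 7, 9.
Summing j = 1..7 (7 terms) gives 21.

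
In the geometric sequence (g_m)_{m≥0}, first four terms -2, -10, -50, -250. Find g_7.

-156250

Common ratio r = 5.
g_m = (-2)·5^(m-0).
g_7 = (-2)·5^7 = -156250.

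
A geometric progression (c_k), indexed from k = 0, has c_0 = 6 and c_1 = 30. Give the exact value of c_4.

3750

Common ratio r = 5.
c_k = 6·5^(k-0).
c_4 = 6·5^4 = 3750.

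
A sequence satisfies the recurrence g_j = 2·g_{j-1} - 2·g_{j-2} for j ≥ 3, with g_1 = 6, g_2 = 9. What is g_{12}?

Iterate the recurrence:
g_3 = 6, g_4 = -6, g_5 = -24, g_6 = -36, g_7 = -24, g_8 = 24, g_9 = 96, g_{10} = 144, g_{11} = 96, g_{12} = -96.

-96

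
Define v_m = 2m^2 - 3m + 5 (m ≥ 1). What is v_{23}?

994

v_{23} = 2·23^2 - 3·23 + 5 = 994.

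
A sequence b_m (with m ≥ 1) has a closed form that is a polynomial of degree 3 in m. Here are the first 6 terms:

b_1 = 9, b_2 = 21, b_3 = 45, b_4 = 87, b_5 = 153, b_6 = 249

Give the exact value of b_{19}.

1st diffs: 12, 24, 42, 66, 96.
2nd diffs: 12, 18, 24, 30.
3rd diffs: 6, 6, 6 (constant).
So b_m = m^3 + 5m + 3.
Evaluating at m = 19 gives b_{19} = 6957.

6957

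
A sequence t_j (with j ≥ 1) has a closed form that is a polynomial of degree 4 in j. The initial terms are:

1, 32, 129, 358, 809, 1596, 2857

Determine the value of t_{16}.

70186

1st diffs: 31, 97, 229, 451, 787, 1261.
2nd diffs: 66, 132, 222, 336, 474.
3rd diffs: 66, 90, 114, 138.
4th diffs: 24, 24, 24 (constant).
Newton forward-difference form: t_j = 1 + 31·C(j-1,1) + 66·C(j-1,2) + 66·C(j-1,3) + 24·C(j-1,4).
At j = 16: j-1 = 15, so t_{16} = 1 + 465 + 6930 + 30030 + 32760 = 70186.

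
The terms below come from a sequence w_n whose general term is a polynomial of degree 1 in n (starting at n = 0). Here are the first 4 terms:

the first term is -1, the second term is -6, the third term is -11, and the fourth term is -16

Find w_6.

-31

1st diffs: -5, -5, -5 (constant).
So w_n = -5n - 1.
Evaluating at n = 6 gives w_6 = -31.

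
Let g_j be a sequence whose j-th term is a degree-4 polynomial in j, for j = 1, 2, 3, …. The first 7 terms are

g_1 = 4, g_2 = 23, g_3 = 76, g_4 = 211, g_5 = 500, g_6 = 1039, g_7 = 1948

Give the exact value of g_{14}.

1st diffs: 19, 53, 135, 289, 539, 909.
2nd diffs: 34, 82, 154, 250, 370.
3rd diffs: 48, 72, 96, 120.
4th diffs: 24, 24, 24 (constant).
Newton forward-difference form: g_j = 4 + 19·C(j-1,1) + 34·C(j-1,2) + 48·C(j-1,3) + 24·C(j-1,4).
At j = 14: j-1 = 13, so g_{14} = 4 + 247 + 2652 + 13728 + 17160 = 33791.

33791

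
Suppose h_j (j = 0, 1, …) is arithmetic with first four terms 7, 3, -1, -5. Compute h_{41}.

-157

Common difference d = -4.
h_j = 7 + (j - 0)·(-4).
h_{41} = 7 + 41·(-4) = -157.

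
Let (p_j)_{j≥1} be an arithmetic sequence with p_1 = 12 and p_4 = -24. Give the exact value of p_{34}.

Common difference d = (-24 - 12) / (4 - 1) = -12.
p_j = 12 + (j - 1)·(-12).
p_{34} = 12 + 33·(-12) = -384.

-384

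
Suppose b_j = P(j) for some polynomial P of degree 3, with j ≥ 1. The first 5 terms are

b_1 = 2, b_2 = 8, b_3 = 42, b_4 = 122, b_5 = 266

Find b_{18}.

16152

1st diffs: 6, 34, 80, 144.
2nd diffs: 28, 46, 64.
3rd diffs: 18, 18 (constant).
So b_j = 3j^3 - 4j^2 - 3j + 6.
Evaluating at j = 18 gives b_{18} = 16152.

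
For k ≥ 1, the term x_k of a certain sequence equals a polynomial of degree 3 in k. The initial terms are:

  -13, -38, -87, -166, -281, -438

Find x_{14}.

-3926

1st diffs: -25, -49, -79, -115, -157.
2nd diffs: -24, -30, -36, -42.
3rd diffs: -6, -6, -6 (constant).
Newton forward-difference form: x_k = -13 + (-25)·C(k-1,1) + (-24)·C(k-1,2) + (-6)·C(k-1,3).
At k = 14: k-1 = 13, so x_{14} = -13 - 325 - 1872 - 1716 = -3926.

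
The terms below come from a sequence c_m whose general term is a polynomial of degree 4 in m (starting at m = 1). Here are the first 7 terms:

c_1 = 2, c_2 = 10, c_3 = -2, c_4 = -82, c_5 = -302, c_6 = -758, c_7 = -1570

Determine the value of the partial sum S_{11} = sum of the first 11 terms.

1st diffs: 8, -12, -80, -220, -456, -812.
2nd diffs: -20, -68, -140, -236, -356.
3rd diffs: -48, -72, -96, -120.
4th diffs: -24, -24, -24 (constant).
Newton forward-difference form: c_m = 2 + 8·C(m-1,1) + (-20)·C(m-1,2) + (-48)·C(m-1,3) + (-24)·C(m-1,4).
Continuing: -2882, -4862, -7702, -11618.
Summing m = 1..11 (11 terms) gives -29766.

-29766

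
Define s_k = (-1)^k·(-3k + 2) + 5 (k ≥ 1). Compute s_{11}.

(-1)^11 = -1; -3k + 2 at k=11 is -31; so s_{11} = 36.

36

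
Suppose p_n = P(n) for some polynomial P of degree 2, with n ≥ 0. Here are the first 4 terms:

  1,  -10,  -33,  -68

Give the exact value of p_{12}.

-923

1st diffs: -11, -23, -35.
2nd diffs: -12, -12 (constant).
Newton forward-difference form: p_n = 1 + (-11)·C(n,1) + (-12)·C(n,2).
At n = 12: n = 12, so p_{12} = 1 - 132 - 792 = -923.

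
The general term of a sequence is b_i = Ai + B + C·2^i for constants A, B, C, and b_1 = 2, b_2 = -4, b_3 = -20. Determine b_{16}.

-327608

Plug in i = 1, 2, 3: A + B + 2C = 2; 2A + B + 4C = -4; 3A + B + 8C = -20.
Subtracting the first from the second: A + 2C = -6.
Subtracting the second from the third: A + 4C = -16.
Solving: C = -5, A = 4, then B = 8.
Hence b_{16} = 4·16 + 8 + (-5)·65536 = -327608.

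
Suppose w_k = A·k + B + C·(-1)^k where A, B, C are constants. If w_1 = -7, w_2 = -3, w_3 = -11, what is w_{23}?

-51

The three given values yield: A + B - C = -7; 2A + B + C = -3; 3A + B - C = -11.
Subtracting the first from the second: A + 2C = 4.
Subtracting the second from the third: A - 2C = -8.
Solving: C = 3, A = -2, then B = -2.
Therefore w_{23} = -46 + (-2) + 3·(-1) = -51.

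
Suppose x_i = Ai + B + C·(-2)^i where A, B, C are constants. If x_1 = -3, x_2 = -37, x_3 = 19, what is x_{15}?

163771

At i = 1, 2, 3: A + B - 2C = -3; 2A + B + 4C = -37; 3A + B - 8C = 19.
Subtracting the first from the second: A + 6C = -34.
Subtracting the second from the third: A - 12C = 56.
Solving: C = -5, A = -4, then B = -9.
So x_i = -4·i + (-9) + (-5)·(-2)^i; at i=15 this is 163771.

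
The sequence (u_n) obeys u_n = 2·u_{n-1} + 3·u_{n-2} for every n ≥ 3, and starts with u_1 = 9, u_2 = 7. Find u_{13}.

2125769

Iterate the recurrence:
u_3 = 41, u_4 = 103, u_5 = 329, …, u_{10} = 78727, u_{11} = 236201, u_{12} = 708583, u_{13} = 2125769.
(Characteristic roots are 3 and -1.)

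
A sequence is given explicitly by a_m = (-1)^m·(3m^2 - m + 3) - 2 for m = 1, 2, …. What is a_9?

-239

(-1)^9 = -1; 3m^2 - m + 3 at m=9 is 237; so a_9 = -239.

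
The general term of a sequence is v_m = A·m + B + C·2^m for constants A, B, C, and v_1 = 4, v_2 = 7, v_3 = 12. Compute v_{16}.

65553

The three given values yield: A + B + 2C = 4; 2A + B + 4C = 7; 3A + B + 8C = 12.
Subtracting the first from the second: A + 2C = 3.
Subtracting the second from the third: A + 4C = 5.
Solving: C = 1, A = 1, then B = 1.
Hence v_{16} = 1·16 + 1 + 1·65536 = 65553.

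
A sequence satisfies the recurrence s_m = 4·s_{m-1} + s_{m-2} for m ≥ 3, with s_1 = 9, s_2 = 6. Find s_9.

Compute successive terms:
s_3 = 33  s_4 = 138  s_5 = 585  s_6 = 2478  s_7 = 10497  s_8 = 44466  s_9 = 188361.

188361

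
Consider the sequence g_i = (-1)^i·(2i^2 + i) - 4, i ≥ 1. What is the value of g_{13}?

(-1)^13 = -1; 2i^2 + i at i=13 is 351; so g_{13} = -355.

-355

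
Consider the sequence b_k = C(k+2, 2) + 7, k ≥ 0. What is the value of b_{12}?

98

C(14, 2) = 91, so b_{12} = 98.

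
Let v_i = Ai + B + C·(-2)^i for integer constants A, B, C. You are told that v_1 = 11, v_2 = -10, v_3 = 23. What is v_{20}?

Write the equations: A + B - 2C = 11; 2A + B + 4C = -10; 3A + B - 8C = 23.
Subtracting the first from the second: A + 6C = -21.
Subtracting the second from the third: A - 12C = 33.
Solving: C = -3, A = -3, then B = 8.
Hence v_{20} = -3·20 + 8 + (-3)·1048576 = -3145780.

-3145780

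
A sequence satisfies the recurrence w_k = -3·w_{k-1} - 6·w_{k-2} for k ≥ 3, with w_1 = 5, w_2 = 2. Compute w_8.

Iterate the recurrence:
w_3 = -36;  w_4 = 96;  w_5 = -72;  w_6 = -360;  w_7 = 1512;  w_8 = -2376.

-2376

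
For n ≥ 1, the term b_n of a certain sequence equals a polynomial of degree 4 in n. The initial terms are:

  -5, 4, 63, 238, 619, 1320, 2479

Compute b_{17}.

86779

1st diffs: 9, 59, 175, 381, 701, 1159.
2nd diffs: 50, 116, 206, 320, 458.
3rd diffs: 66, 90, 114, 138.
4th diffs: 24, 24, 24 (constant).
So b_n = n^4 + n^3 - 6n^2 + 5n - 6.
Evaluating at n = 17 gives b_{17} = 86779.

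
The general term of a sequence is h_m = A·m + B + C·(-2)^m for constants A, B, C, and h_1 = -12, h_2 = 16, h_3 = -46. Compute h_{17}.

-655394

The three given values yield: A + B - 2C = -12; 2A + B + 4C = 16; 3A + B - 8C = -46.
Subtracting the first from the second: A + 6C = 28.
Subtracting the second from the third: A - 12C = -62.
Solving: C = 5, A = -2, then B = 0.
Hence h_{17} = -2·17 + 0 + 5·(-131072) = -655394.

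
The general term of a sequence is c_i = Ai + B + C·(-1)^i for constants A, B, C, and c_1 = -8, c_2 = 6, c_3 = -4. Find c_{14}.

At i = 1, 2, 3: A + B - C = -8; 2A + B + C = 6; 3A + B - C = -4.
Subtracting the first from the second: A + 2C = 14.
Subtracting the second from the third: A - 2C = -10.
Solving: C = 6, A = 2, then B = -4.
Therefore c_{14} = 28 + (-4) + 6·1 = 30.

30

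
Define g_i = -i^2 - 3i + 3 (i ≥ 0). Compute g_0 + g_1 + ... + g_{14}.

-1285

Over i = 0..14: Σi = 105, Σi² = 1015.
Total = (-1)·1015 + (-3)·105 + (3)·15 = -1285.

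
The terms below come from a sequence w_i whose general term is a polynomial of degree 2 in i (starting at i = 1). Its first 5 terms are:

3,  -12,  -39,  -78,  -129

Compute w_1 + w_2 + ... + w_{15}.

1st diffs: -15, -27, -39, -51.
2nd diffs: -12, -12, -12 (constant).
Newton forward-difference form: w_i = 3 + (-15)·C(i-1,1) + (-12)·C(i-1,2).
Continuing: …, -192, -267, -354, -453, …, w_{15} = -1299.
Summing i = 1..15 (15 terms) gives -6990.

-6990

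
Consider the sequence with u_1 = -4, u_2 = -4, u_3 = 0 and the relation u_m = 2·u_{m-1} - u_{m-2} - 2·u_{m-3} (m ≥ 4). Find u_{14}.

Iterate the recurrence:
u_4 = 12, u_5 = 32, u_6 = 52, …, u_{11} = -688, u_{12} = -532, u_{13} = 544, u_{14} = 2996.

2996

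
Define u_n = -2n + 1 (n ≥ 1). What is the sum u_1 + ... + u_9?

-81

Over n = 1..9: Σn = 45.
Total = (-2)·45 + (1)·9 = -81.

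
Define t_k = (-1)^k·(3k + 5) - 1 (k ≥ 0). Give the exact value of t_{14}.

46

(-1)^14 = 1; 3k + 5 at k=14 is 47; so t_{14} = 46.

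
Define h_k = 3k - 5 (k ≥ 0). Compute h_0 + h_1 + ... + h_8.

Over k = 0..8: Σk = 36.
Total = (3)·36 + (-5)·9 = 63.

63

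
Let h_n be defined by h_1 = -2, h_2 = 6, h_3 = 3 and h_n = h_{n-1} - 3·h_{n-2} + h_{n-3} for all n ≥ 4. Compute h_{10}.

-30

Compute successive terms:
h_4 = -17; h_5 = -20; h_6 = 34; h_7 = 77; h_8 = -45; h_9 = -242; h_{10} = -30.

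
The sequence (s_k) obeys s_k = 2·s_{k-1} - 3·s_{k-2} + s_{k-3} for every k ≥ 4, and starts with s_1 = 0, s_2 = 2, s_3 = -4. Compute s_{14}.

Iterate the recurrence:
s_4 = -14; s_5 = -14; s_6 = 10; …; s_{11} = -194; s_{12} = 86; s_{13} = 586; s_{14} = 720.

720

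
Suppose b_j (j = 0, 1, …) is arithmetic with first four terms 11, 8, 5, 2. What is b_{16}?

-37

Common difference d = -3.
b_j = 11 + (j - 0)·(-3).
b_{16} = 11 + 16·(-3) = -37.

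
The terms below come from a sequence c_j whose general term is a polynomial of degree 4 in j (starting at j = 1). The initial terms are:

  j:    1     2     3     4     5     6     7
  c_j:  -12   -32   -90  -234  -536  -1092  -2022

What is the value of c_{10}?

1st diffs: -20, -58, -144, -302, -556, -930.
2nd diffs: -38, -86, -158, -254, -374.
3rd diffs: -48, -72, -96, -120.
4th diffs: -24, -24, -24 (constant).
So c_j = -j^4 + 2j^3 - 6j^2 - j - 6.
Evaluating at j = 10 gives c_{10} = -8616.

-8616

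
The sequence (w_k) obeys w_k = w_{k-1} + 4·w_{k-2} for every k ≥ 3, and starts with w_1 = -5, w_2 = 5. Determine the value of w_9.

-1415

Applying the relation repeatedly:
w_3 = -15, w_4 = 5, w_5 = -55, w_6 = -35, w_7 = -255, w_8 = -395, w_9 = -1415.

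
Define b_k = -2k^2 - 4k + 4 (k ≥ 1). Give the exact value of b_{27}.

b_{27} = -2·27^2 - 4·27 + 4 = -1562.

-1562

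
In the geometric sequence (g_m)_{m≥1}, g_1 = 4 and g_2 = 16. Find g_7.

Common ratio r = 4.
g_m = 4·4^(m-1).
g_7 = 4·4^6 = 16384.

16384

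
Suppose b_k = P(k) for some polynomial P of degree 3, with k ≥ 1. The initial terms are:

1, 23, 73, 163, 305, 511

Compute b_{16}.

1st diffs: 22, 50, 90, 142, 206.
2nd diffs: 28, 40, 52, 64.
3rd diffs: 12, 12, 12 (constant).
So b_k = 2k^3 + 2k^2 + 2k - 5.
Evaluating at k = 16 gives b_{16} = 8731.

8731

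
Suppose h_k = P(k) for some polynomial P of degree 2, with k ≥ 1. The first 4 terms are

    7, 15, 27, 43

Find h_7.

1st diffs: 8, 12, 16.
2nd diffs: 4, 4 (constant).
Newton forward-difference form: h_k = 7 + 8·C(k-1,1) + 4·C(k-1,2).
At k = 7: k-1 = 6, so h_7 = 7 + 48 + 60 = 115.

115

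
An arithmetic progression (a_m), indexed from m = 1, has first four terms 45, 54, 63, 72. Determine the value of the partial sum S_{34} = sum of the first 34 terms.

Common difference d = 9.
a_m = 45 + (m - 1)·9.
a_{34} = 342; S = 34·(45 + 342)/2 = 6579.

6579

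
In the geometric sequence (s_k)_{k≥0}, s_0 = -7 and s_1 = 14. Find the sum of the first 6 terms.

Common ratio r = -2.
s_k = (-7)·(-2)^(k-0).
S = (-7)·((-2)^6 - 1)/(-2 - 1) = (-7)·(64 - 1)/(-3) = 147.

147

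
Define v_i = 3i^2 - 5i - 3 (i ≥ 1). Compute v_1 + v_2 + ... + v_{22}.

10054

Over i = 1..22: Σi = 253, Σi² = 3795.
Total = (3)·3795 + (-5)·253 + (-3)·22 = 10054.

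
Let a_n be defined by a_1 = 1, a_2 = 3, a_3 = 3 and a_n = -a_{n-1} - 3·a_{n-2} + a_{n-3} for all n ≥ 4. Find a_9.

a_4 = -11; a_5 = 5; a_6 = 31; a_7 = -57; a_8 = -31; a_9 = 233.

233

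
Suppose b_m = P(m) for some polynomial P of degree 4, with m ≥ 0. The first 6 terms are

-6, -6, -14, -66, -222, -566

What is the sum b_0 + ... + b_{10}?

1st diffs: 0, -8, -52, -156, -344.
2nd diffs: -8, -44, -104, -188.
3rd diffs: -36, -60, -84.
4th diffs: -24, -24 (constant).
Newton forward-difference form: b_m = -6 + (-8)·C(m,2) + (-36)·C(m,3) + (-24)·C(m,4).
Continuing: …, -1206, -2274, -3926, -6342, …, b_{10} = -9726.
Summing m = 0..10 (11 terms) gives -24354.

-24354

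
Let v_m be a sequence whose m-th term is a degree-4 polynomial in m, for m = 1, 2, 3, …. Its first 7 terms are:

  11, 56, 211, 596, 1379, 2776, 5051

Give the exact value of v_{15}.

102379

1st diffs: 45, 155, 385, 783, 1397, 2275.
2nd diffs: 110, 230, 398, 614, 878.
3rd diffs: 120, 168, 216, 264.
4th diffs: 48, 48, 48 (constant).
Newton forward-difference form: v_m = 11 + 45·C(m-1,1) + 110·C(m-1,2) + 120·C(m-1,3) + 48·C(m-1,4).
At m = 15: m-1 = 14, so v_{15} = 11 + 630 + 10010 + 43680 + 48048 = 102379.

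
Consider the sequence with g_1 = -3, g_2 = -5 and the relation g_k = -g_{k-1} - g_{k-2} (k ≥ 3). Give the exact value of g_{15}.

Step forward from the initial values:
g_3 = 8  g_4 = -3  g_5 = -5  …  g_{12} = 8  g_{13} = -3  g_{14} = -5  g_{15} = 8.

8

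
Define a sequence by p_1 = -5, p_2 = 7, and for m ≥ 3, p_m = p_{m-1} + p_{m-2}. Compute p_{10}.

Applying the relation repeatedly:
p_3 = 2  p_4 = 9  p_5 = 11  p_6 = 20  p_7 = 31  p_8 = 51  p_9 = 82  p_{10} = 133.

133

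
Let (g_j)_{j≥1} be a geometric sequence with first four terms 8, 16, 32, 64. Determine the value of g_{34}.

Common ratio r = 2.
g_j = 8·2^(j-1).
g_{34} = 8·2^33 = 68719476736.

68719476736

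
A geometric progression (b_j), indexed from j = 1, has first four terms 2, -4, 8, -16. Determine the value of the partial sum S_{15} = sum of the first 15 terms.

21846

Common ratio r = -2.
b_j = 2·(-2)^(j-1).
S = 2·((-2)^15 - 1)/(-2 - 1) = 2·(-32768 - 1)/(-3) = 21846.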